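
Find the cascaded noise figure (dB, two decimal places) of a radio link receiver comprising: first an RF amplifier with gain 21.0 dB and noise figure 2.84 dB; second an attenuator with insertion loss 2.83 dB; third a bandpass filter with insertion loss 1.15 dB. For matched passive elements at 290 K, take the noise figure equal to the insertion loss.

Convert to linear (a loss of L dB is a gain of −L dB): F_i = 10^(NF_i/10), G_i = 10^(G_i,dB/10)
  Stage 1: F_1 = 10^(2.84/10) = 1.923, G_1 = 10^(21.0/10) = 125.9
  Stage 2: F_2 = 10^(2.83/10) = 1.919, G_2 = 10^(−2.83/10) = 0.5212
  Stage 3: F_3 = 10^(1.15/10) = 1.303, G_3 = 10^(−1.15/10) = 0.7674
Friis cascade:
  F = 1.923 + (1.919 − 1)/125.9 + (1.303 − 1)/65.61 = 1.935
NF = 10 log₁₀(1.935) = 2.87 dB

2.87 dB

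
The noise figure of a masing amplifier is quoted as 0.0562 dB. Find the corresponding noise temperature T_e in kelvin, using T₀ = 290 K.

3.78 K

F = 10^(0.0562/10) = 1.01302
T_e = (F − 1)·T₀ = (1.01302 − 1) × 290 = 3.78 K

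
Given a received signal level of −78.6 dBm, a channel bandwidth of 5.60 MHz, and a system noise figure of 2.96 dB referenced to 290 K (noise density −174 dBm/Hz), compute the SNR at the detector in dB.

Noise floor: N = −174 + 10 log₁₀(B) + NF
10 log₁₀(5.60×10⁶) = 67.48 dB
N = −174 + 67.48 + 2.96 = −103.56 dBm
SNR = P_sig − N = −78.6 − (−103.56) = 24.96 dB → 25.0 dB

25.0 dB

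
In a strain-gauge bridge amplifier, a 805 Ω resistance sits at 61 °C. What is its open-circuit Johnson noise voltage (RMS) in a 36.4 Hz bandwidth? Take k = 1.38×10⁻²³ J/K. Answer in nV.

23.2 nV

T = 61 °C + 273.15 = 334.15 K
V_n = √(4kTRB)
4kTRB = 4 × 1.38×10⁻²³ × 334.15 × 8.05×10² × 3.64×10¹ = 5.40×10⁻¹⁶ V²
V_n = √(5.40×10⁻¹⁶) = 2.32×10⁻⁸ V = 23.2 nV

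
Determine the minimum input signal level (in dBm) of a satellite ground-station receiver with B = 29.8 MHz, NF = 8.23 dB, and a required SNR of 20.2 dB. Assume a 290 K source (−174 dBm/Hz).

−70.8 dBm

Sensitivity = −174 + 10 log₁₀(B) + NF + SNR_min
= −174 + 74.74 + 8.23 + 20.2
= −70.83 dBm → −70.8 dBm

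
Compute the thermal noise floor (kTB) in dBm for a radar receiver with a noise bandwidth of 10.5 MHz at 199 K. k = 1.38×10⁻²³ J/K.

−105.4 dBm

P_n = kTB = 1.38×10⁻²³ × 199 × 1.05×10⁷ = 2.88×10⁻¹⁴ W
In dBm: 10 log₁₀(2.88×10⁻¹⁴ / 10⁻³) = −105.4 dBm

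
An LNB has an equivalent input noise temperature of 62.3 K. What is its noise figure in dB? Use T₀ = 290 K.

0.845 dB

F = 1 + T_e/T₀ = 1 + 62.3/290 = 1.21483
NF = 10 log₁₀(1.21483) = 0.845 dB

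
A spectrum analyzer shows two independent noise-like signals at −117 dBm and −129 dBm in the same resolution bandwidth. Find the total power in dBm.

Convert to linear, add, convert back:
P₁ = 2.00×10⁻¹⁵ W, P₂ = 1.26×10⁻¹⁶ W
P_tot = 2.12×10⁻¹⁵ W → 10 log₁₀(P_tot / 10⁻³) = −116.7 dBm

−116.7 dBm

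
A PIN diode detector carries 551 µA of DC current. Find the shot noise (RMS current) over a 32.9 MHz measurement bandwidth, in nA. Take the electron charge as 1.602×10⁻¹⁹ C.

I_n = √(2qI·B)
2qI·B = 2 × 1.602×10⁻¹⁹ × 5.51×10⁻⁴ × 3.29×10⁷ = 5.81×10⁻¹⁵ A²
I_n = √(5.81×10⁻¹⁵) = 7.62×10⁻⁸ A = 76.2 nA

76.2 nA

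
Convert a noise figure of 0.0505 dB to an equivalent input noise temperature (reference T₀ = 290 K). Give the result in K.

3.39 K

F = 10^(0.0505/10) = 1.0117
T_e = (F − 1)·T₀ = (1.0117 − 1) × 290 = 3.39 K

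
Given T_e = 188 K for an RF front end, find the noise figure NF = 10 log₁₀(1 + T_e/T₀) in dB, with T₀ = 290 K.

F = 1 + T_e/T₀ = 1 + 188/290 = 1.64828
NF = 10 log₁₀(1.64828) = 2.17 dB

2.17 dB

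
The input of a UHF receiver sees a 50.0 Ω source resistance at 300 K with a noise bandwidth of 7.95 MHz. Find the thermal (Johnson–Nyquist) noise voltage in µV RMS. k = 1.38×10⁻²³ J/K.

2.57 µV

V_n = √(4kTRB)
4kTRB = 4 × 1.38×10⁻²³ × 300 × 5.00×10¹ × 7.95×10⁶ = 6.58×10⁻¹² V²
V_n = √(6.58×10⁻¹²) = 2.57×10⁻⁶ V = 2.57 µV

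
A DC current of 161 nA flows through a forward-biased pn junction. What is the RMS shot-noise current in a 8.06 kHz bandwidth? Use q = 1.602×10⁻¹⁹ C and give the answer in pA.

I_n = √(2qI·B)
2qI·B = 2 × 1.602×10⁻¹⁹ × 1.61×10⁻⁷ × 8.06×10³ = 4.16×10⁻²² A²
I_n = √(4.16×10⁻²²) = 2.04×10⁻¹¹ A = 20.4 pA

20.4 pA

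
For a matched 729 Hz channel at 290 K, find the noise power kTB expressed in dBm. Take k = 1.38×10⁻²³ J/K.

P_n = kTB = 1.38×10⁻²³ × 290 × 7.29×10² = 2.92×10⁻¹⁸ W
In dBm: 10 log₁₀(2.92×10⁻¹⁸ / 10⁻³) = −145.3 dBm

−145.3 dBm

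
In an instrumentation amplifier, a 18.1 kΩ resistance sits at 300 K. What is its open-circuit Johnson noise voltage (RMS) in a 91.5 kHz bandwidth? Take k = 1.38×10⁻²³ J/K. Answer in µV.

V_n = √(4kTRB)
4kTRB = 4 × 1.38×10⁻²³ × 300 × 1.81×10⁴ × 9.15×10⁴ = 2.74×10⁻¹¹ V²
V_n = √(2.74×10⁻¹¹) = 5.24×10⁻⁶ V = 5.24 µV

5.24 µV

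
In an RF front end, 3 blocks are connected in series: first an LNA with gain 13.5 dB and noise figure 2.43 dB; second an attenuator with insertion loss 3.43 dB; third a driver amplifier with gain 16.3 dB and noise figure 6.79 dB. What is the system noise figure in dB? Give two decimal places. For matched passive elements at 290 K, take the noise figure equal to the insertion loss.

3.37 dB

Convert to linear (a loss of L dB is a gain of −L dB): F_i = 10^(NF_i/10), G_i = 10^(G_i,dB/10)
  Stage 1: F_1 = 10^(2.43/10) = 1.750, G_1 = 10^(13.5/10) = 22.39
  Stage 2: F_2 = 10^(3.43/10) = 2.203, G_2 = 10^(−3.43/10) = 0.4539
  Stage 3: F_3 = 10^(6.79/10) = 4.775, G_3 = 10^(16.3/10) = 42.66
Friis cascade:
  F = 1.750 + (2.203 − 1)/22.39 + (4.775 − 1)/10.16 = 2.175
NF = 10 log₁₀(2.175) = 3.37 dB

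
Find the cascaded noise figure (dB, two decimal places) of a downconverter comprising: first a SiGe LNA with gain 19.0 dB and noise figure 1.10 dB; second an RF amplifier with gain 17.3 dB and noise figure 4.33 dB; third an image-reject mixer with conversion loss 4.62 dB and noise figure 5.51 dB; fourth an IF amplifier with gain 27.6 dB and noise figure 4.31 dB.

1.18 dB

Convert to linear (a loss of L dB is a gain of −L dB): F_i = 10^(NF_i/10), G_i = 10^(G_i,dB/10)
  Stage 1: F_1 = 10^(1.10/10) = 1.288, G_1 = 10^(19.0/10) = 79.43
  Stage 2: F_2 = 10^(4.33/10) = 2.710, G_2 = 10^(17.3/10) = 53.70
  Stage 3: F_3 = 10^(5.51/10) = 3.556, G_3 = 10^(−4.62/10) = 0.3451
  Stage 4: F_4 = 10^(4.31/10) = 2.698, G_4 = 10^(27.6/10) = 575.4
Friis cascade:
  F = 1.288 + (2.710 − 1)/79.43 + (3.556 − 1)/4266 + (2.698 − 1)/1472 = 1.312
NF = 10 log₁₀(1.312) = 1.18 dB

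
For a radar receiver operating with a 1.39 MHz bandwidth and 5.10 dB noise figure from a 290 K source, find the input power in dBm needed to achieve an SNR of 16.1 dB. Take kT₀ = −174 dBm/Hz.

−91.4 dBm

Sensitivity = −174 + 10 log₁₀(B) + NF + SNR_min
= −174 + 61.43 + 5.10 + 16.1
= −91.37 dBm → −91.4 dBm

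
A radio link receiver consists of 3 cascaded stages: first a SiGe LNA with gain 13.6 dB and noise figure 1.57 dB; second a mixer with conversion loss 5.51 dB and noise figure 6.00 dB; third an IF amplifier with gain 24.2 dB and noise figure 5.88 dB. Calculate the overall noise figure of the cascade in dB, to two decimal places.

3.04 dB

Convert to linear (a loss of L dB is a gain of −L dB): F_i = 10^(NF_i/10), G_i = 10^(G_i,dB/10)
  Stage 1: F_1 = 10^(1.57/10) = 1.435, G_1 = 10^(13.6/10) = 22.91
  Stage 2: F_2 = 10^(6.00/10) = 3.981, G_2 = 10^(−5.51/10) = 0.2812
  Stage 3: F_3 = 10^(5.88/10) = 3.873, G_3 = 10^(24.2/10) = 263.0
Friis cascade:
  F = 1.435 + (3.981 − 1)/22.91 + (3.873 − 1)/6.442 = 2.012
NF = 10 log₁₀(2.012) = 3.04 dB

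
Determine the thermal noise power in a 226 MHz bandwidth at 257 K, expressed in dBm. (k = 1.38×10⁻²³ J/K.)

P_n = kTB = 1.38×10⁻²³ × 257 × 2.26×10⁸ = 8.02×10⁻¹³ W
In dBm: 10 log₁₀(8.02×10⁻¹³ / 10⁻³) = −91.0 dBm

−91.0 dBm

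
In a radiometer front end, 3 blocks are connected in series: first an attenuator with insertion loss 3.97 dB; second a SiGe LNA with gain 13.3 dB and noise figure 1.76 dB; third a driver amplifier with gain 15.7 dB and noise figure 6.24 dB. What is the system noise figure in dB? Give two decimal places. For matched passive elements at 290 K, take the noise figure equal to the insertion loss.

6.14 dB

Convert to linear (a loss of L dB is a gain of −L dB): F_i = 10^(NF_i/10), G_i = 10^(G_i,dB/10)
  Stage 1: F_1 = 10^(3.97/10) = 2.495, G_1 = 10^(−3.97/10) = 0.4009
  Stage 2: F_2 = 10^(1.76/10) = 1.500, G_2 = 10^(13.3/10) = 21.38
  Stage 3: F_3 = 10^(6.24/10) = 4.207, G_3 = 10^(15.7/10) = 37.15
Friis cascade:
  F = 2.495 + (1.500 − 1)/0.4009 + (4.207 − 1)/8.570 = 4.115
NF = 10 log₁₀(4.115) = 6.14 dB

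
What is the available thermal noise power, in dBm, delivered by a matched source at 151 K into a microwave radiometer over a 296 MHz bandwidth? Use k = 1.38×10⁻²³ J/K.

P_n = kTB = 1.38×10⁻²³ × 151 × 2.96×10⁸ = 6.17×10⁻¹³ W
In dBm: 10 log₁₀(6.17×10⁻¹³ / 10⁻³) = −92.1 dBm

−92.1 dBm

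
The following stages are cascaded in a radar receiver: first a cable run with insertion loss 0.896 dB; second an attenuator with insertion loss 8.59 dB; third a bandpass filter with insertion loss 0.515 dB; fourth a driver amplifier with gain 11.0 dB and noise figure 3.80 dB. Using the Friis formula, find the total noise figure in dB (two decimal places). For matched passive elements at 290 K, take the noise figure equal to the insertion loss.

13.80 dB

Convert to linear (a loss of L dB is a gain of −L dB): F_i = 10^(NF_i/10), G_i = 10^(G_i,dB/10)
  Stage 1: F_1 = 10^(0.896/10) = 1.229, G_1 = 10^(−0.896/10) = 0.8136
  Stage 2: F_2 = 10^(8.59/10) = 7.228, G_2 = 10^(−8.59/10) = 0.1384
  Stage 3: F_3 = 10^(0.515/10) = 1.126, G_3 = 10^(−0.515/10) = 0.8882
  Stage 4: F_4 = 10^(3.80/10) = 2.399, G_4 = 10^(11.0/10) = 12.59
Friis cascade:
  F = 1.229 + (7.228 − 1)/0.8136 + (1.126 − 1)/0.1126 + (2.399 − 1)/0.09998 = 23.99
NF = 10 log₁₀(23.99) = 13.80 dB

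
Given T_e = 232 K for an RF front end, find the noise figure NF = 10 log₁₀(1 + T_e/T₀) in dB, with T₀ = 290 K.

F = 1 + T_e/T₀ = 1 + 232/290 = 1.8
NF = 10 log₁₀(1.8) = 2.55 dB

2.55 dB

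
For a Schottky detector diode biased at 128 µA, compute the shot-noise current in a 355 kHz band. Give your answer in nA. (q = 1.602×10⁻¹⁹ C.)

I_n = √(2qI·B)
2qI·B = 2 × 1.602×10⁻¹⁹ × 1.28×10⁻⁴ × 3.55×10⁵ = 1.46×10⁻¹⁷ A²
I_n = √(1.46×10⁻¹⁷) = 3.82×10⁻⁹ A = 3.82 nA

3.82 nA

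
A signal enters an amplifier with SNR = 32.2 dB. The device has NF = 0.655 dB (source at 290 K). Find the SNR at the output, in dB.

By definition F = SNR_in/SNR_out, so in dB: SNR_out = SNR_in − NF
SNR_out = 32.2 − 0.655 = 31.545 dB

31.545 dB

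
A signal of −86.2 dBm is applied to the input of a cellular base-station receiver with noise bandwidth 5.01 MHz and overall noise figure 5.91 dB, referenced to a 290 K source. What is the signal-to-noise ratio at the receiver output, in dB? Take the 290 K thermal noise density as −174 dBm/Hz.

14.9 dB

Noise floor: N = −174 + 10 log₁₀(B) + NF
10 log₁₀(5.01×10⁶) = 67 dB
N = −174 + 67 + 5.91 = −101.09 dBm
SNR = P_sig − N = −86.2 − (−101.09) = 14.89 dB → 14.9 dB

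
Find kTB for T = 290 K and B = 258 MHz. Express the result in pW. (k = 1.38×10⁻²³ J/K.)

P_n = kTB = 1.38×10⁻²³ × 290 × 2.58×10⁸ = 1.03×10⁻¹² W = 1.03 pW

1.03 pW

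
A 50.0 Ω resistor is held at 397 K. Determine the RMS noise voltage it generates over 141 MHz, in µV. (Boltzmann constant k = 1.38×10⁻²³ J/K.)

V_n = √(4kTRB)
4kTRB = 4 × 1.38×10⁻²³ × 397 × 5.00×10¹ × 1.41×10⁸ = 1.54×10⁻¹⁰ V²
V_n = √(1.54×10⁻¹⁰) = 1.24×10⁻⁵ V = 12.4 µV

12.4 µV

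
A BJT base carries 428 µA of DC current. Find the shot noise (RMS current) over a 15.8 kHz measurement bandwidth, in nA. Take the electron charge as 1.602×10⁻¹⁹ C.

1.47 nA

I_n = √(2qI·B)
2qI·B = 2 × 1.602×10⁻¹⁹ × 4.28×10⁻⁴ × 1.58×10⁴ = 2.17×10⁻¹⁸ A²
I_n = √(2.17×10⁻¹⁸) = 1.47×10⁻⁹ A = 1.47 nA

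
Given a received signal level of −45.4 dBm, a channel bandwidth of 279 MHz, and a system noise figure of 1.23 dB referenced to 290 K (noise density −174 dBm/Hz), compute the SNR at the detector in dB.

42.9 dB

Noise floor: N = −174 + 10 log₁₀(B) + NF
10 log₁₀(2.79×10⁸) = 84.46 dB
N = −174 + 84.46 + 1.23 = −88.31 dBm
SNR = P_sig − N = −45.4 − (−88.31) = 42.91 dB → 42.9 dB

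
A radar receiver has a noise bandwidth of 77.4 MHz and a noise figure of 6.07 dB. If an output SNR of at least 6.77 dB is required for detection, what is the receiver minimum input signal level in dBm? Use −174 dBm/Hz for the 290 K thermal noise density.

−82.3 dBm

Sensitivity = −174 + 10 log₁₀(B) + NF + SNR_min
= −174 + 78.89 + 6.07 + 6.77
= −82.27 dBm → −82.3 dBm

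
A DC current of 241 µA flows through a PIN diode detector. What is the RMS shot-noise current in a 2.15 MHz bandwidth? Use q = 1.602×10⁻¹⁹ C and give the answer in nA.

12.9 nA

I_n = √(2qI·B)
2qI·B = 2 × 1.602×10⁻¹⁹ × 2.41×10⁻⁴ × 2.15×10⁶ = 1.66×10⁻¹⁶ A²
I_n = √(1.66×10⁻¹⁶) = 1.29×10⁻⁸ A = 12.9 nA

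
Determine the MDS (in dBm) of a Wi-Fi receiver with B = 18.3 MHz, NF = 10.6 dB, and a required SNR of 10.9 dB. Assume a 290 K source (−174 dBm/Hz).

Sensitivity = −174 + 10 log₁₀(B) + NF + SNR_min
= −174 + 72.62 + 10.6 + 10.9
= −79.88 dBm → −79.9 dBm

−79.9 dBm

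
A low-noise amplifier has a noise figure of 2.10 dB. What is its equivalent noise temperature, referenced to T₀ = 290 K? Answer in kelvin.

F = 10^(2.10/10) = 1.62181
T_e = (F − 1)·T₀ = (1.62181 − 1) × 290 = 180 K

180 K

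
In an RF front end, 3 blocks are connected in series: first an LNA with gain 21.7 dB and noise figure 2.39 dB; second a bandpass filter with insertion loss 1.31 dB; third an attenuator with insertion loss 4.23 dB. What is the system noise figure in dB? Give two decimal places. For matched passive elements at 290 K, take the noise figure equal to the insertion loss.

2.43 dB

Convert to linear (a loss of L dB is a gain of −L dB): F_i = 10^(NF_i/10), G_i = 10^(G_i,dB/10)
  Stage 1: F_1 = 10^(2.39/10) = 1.734, G_1 = 10^(21.7/10) = 147.9
  Stage 2: F_2 = 10^(1.31/10) = 1.352, G_2 = 10^(−1.31/10) = 0.7396
  Stage 3: F_3 = 10^(4.23/10) = 2.649, G_3 = 10^(−4.23/10) = 0.3776
Friis cascade:
  F = 1.734 + (1.352 − 1)/147.9 + (2.649 − 1)/109.4 = 1.751
NF = 10 log₁₀(1.751) = 2.43 dB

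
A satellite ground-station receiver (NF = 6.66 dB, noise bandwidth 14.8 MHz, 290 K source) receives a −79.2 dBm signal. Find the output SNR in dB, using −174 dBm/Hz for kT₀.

Noise floor: N = −174 + 10 log₁₀(B) + NF
10 log₁₀(1.48×10⁷) = 71.7 dB
N = −174 + 71.7 + 6.66 = −95.64 dBm
SNR = P_sig − N = −79.2 − (−95.64) = 16.44 dB → 16.4 dB

16.4 dB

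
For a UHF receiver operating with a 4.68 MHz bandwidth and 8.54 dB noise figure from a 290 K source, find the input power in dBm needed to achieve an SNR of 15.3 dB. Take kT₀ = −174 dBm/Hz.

Sensitivity = −174 + 10 log₁₀(B) + NF + SNR_min
= −174 + 66.7 + 8.54 + 15.3
= −83.46 dBm → −83.5 dBm

−83.5 dBm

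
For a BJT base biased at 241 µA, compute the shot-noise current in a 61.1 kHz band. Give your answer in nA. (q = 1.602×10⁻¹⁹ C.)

2.17 nA

I_n = √(2qI·B)
2qI·B = 2 × 1.602×10⁻¹⁹ × 2.41×10⁻⁴ × 6.11×10⁴ = 4.72×10⁻¹⁸ A²
I_n = √(4.72×10⁻¹⁸) = 2.17×10⁻⁹ A = 2.17 nA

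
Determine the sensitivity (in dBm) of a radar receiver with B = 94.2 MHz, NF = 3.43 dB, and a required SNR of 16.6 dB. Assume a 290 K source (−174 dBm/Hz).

−74.2 dBm

Sensitivity = −174 + 10 log₁₀(B) + NF + SNR_min
= −174 + 79.74 + 3.43 + 16.6
= −74.23 dBm → −74.2 dBm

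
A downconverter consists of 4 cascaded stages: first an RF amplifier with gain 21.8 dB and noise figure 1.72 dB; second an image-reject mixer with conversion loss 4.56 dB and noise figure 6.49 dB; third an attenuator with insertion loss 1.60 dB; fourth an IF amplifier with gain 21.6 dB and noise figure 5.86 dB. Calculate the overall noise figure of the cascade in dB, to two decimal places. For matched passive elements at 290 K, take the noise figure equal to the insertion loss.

2.03 dB

Convert to linear (a loss of L dB is a gain of −L dB): F_i = 10^(NF_i/10), G_i = 10^(G_i,dB/10)
  Stage 1: F_1 = 10^(1.72/10) = 1.486, G_1 = 10^(21.8/10) = 151.4
  Stage 2: F_2 = 10^(6.49/10) = 4.457, G_2 = 10^(−4.56/10) = 0.3499
  Stage 3: F_3 = 10^(1.60/10) = 1.445, G_3 = 10^(−1.60/10) = 0.6918
  Stage 4: F_4 = 10^(5.86/10) = 3.855, G_4 = 10^(21.6/10) = 144.5
Friis cascade:
  F = 1.486 + (4.457 − 1)/151.4 + (1.445 − 1)/52.97 + (3.855 − 1)/36.64 = 1.595
NF = 10 log₁₀(1.595) = 2.03 dB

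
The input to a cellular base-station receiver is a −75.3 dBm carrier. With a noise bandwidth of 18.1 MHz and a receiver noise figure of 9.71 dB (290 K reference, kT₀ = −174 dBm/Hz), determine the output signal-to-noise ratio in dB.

16.4 dB

Noise floor: N = −174 + 10 log₁₀(B) + NF
10 log₁₀(1.81×10⁷) = 72.58 dB
N = −174 + 72.58 + 9.71 = −91.71 dBm
SNR = P_sig − N = −75.3 − (−91.71) = 16.41 dB → 16.4 dB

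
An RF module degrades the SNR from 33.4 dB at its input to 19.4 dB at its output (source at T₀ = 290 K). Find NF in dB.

14.0 dB

NF (dB) = SNR_in(dB) − SNR_out(dB) when the source is at T₀
NF = 33.4 − 19.4 = 14.0 dB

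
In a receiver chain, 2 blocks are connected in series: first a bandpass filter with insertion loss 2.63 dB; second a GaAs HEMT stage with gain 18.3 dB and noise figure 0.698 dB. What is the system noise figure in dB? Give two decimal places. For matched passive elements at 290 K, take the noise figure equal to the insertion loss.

Convert to linear (a loss of L dB is a gain of −L dB): F_i = 10^(NF_i/10), G_i = 10^(G_i,dB/10)
  Stage 1: F_1 = 10^(2.63/10) = 1.832, G_1 = 10^(−2.63/10) = 0.5458
  Stage 2: F_2 = 10^(0.698/10) = 1.174, G_2 = 10^(18.3/10) = 67.61
Friis cascade:
  F = 1.832 + (1.174 − 1)/0.5458 = 2.152
NF = 10 log₁₀(2.152) = 3.33 dB

3.33 dB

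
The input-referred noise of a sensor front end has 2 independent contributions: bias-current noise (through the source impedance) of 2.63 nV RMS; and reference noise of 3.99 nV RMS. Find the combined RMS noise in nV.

4.78 nV

Uncorrelated sources add in power (mean-square): V_tot = √(ΣV_i²)
V_tot = √[(2.63×10⁻⁹)² + (3.99×10⁻⁹)²] = 4.78×10⁻⁹ V = 4.78 nV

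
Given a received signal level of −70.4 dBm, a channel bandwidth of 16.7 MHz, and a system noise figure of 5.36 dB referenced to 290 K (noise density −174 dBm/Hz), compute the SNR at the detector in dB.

26.0 dB

Noise floor: N = −174 + 10 log₁₀(B) + NF
10 log₁₀(1.67×10⁷) = 72.23 dB
N = −174 + 72.23 + 5.36 = −96.41 dBm
SNR = P_sig − N = −70.4 − (−96.41) = 26.01 dB → 26.0 dB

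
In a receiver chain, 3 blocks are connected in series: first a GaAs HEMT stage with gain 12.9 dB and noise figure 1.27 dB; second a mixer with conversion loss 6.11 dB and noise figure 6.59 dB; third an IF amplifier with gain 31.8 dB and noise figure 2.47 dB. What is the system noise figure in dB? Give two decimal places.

Convert to linear (a loss of L dB is a gain of −L dB): F_i = 10^(NF_i/10), G_i = 10^(G_i,dB/10)
  Stage 1: F_1 = 10^(1.27/10) = 1.340, G_1 = 10^(12.9/10) = 19.50
  Stage 2: F_2 = 10^(6.59/10) = 4.560, G_2 = 10^(−6.11/10) = 0.2449
  Stage 3: F_3 = 10^(2.47/10) = 1.766, G_3 = 10^(31.8/10) = 1514
Friis cascade:
  F = 1.340 + (4.560 − 1)/19.50 + (1.766 − 1)/4.775 = 1.683
NF = 10 log₁₀(1.683) = 2.26 dB

2.26 dB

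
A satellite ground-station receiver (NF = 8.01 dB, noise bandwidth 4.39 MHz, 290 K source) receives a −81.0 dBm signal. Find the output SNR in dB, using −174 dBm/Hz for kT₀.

18.6 dB

Noise floor: N = −174 + 10 log₁₀(B) + NF
10 log₁₀(4.39×10⁶) = 66.42 dB
N = −174 + 66.42 + 8.01 = −99.57 dBm
SNR = P_sig − N = −81.0 − (−99.57) = 18.57 dB → 18.6 dB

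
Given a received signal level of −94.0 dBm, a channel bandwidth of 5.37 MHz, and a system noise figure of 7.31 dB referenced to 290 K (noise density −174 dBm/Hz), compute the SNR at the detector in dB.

Noise floor: N = −174 + 10 log₁₀(B) + NF
10 log₁₀(5.37×10⁶) = 67.3 dB
N = −174 + 67.3 + 7.31 = −99.39 dBm
SNR = P_sig − N = −94.0 − (−99.39) = 5.39 dB → 5.4 dB

5.4 dB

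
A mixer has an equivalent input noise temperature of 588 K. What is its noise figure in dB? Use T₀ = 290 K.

F = 1 + T_e/T₀ = 1 + 588/290 = 3.02759
NF = 10 log₁₀(3.02759) = 4.81 dB

4.81 dB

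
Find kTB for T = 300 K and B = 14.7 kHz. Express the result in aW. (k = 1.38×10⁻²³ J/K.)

P_n = kTB = 1.38×10⁻²³ × 300 × 1.47×10⁴ = 6.09×10⁻¹⁷ W = 60.9 aW

60.9 aW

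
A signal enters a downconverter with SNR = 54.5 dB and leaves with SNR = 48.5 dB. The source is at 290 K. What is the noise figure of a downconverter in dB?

NF (dB) = SNR_in(dB) − SNR_out(dB) when the source is at T₀
NF = 54.5 − 48.5 = 6.0 dB

6.0 dB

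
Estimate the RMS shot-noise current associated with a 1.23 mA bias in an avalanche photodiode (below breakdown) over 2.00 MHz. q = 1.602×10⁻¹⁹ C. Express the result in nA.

I_n = √(2qI·B)
2qI·B = 2 × 1.602×10⁻¹⁹ × 1.23×10⁻³ × 2.00×10⁶ = 7.88×10⁻¹⁶ A²
I_n = √(7.88×10⁻¹⁶) = 2.81×10⁻⁸ A = 28.1 nA

28.1 nA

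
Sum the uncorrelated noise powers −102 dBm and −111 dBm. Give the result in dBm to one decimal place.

Convert to linear, add, convert back:
P₁ = 6.31×10⁻¹⁴ W, P₂ = 7.94×10⁻¹⁵ W
P_tot = 7.10×10⁻¹⁴ W → 10 log₁₀(P_tot / 10⁻³) = −101.5 dBm

−101.5 dBm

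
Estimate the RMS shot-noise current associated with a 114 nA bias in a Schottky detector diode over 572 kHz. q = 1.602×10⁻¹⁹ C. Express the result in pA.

145 pA

I_n = √(2qI·B)
2qI·B = 2 × 1.602×10⁻¹⁹ × 1.14×10⁻⁷ × 5.72×10⁵ = 2.09×10⁻²⁰ A²
I_n = √(2.09×10⁻²⁰) = 1.45×10⁻¹⁰ A = 145 pA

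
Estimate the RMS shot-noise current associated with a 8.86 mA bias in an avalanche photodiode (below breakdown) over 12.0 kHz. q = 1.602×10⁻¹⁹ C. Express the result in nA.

5.84 nA

I_n = √(2qI·B)
2qI·B = 2 × 1.602×10⁻¹⁹ × 8.86×10⁻³ × 1.20×10⁴ = 3.41×10⁻¹⁷ A²
I_n = √(3.41×10⁻¹⁷) = 5.84×10⁻⁹ A = 5.84 nA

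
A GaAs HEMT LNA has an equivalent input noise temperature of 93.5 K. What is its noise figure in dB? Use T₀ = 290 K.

F = 1 + T_e/T₀ = 1 + 93.5/290 = 1.32241
NF = 10 log₁₀(1.32241) = 1.21 dB

1.21 dB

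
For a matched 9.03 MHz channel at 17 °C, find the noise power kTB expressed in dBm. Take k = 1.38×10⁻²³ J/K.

−104.4 dBm

T = 17 °C + 273.15 = 290.15 K
P_n = kTB = 1.38×10⁻²³ × 290.15 × 9.03×10⁶ = 3.62×10⁻¹⁴ W
In dBm: 10 log₁₀(3.62×10⁻¹⁴ / 10⁻³) = −104.4 dBm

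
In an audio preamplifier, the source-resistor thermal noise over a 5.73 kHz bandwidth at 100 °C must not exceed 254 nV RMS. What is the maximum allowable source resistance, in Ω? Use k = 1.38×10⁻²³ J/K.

547 Ω

T = 100 °C + 273.15 = 373.15 K
Johnson–Nyquist: V_n = √(4kTRB) ⇒ R = V_n² / (4kTB)
4kTB = 4 × 1.38×10⁻²³ × 373.15 × 5.73×10³ = 1.18×10⁻¹⁶
R = (2.54×10⁻⁷)² / 1.18×10⁻¹⁶ = 5.47×10² Ω = 547 Ω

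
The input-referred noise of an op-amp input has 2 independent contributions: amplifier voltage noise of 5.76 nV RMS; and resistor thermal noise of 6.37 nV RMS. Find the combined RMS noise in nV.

8.59 nV

Uncorrelated sources add in power (mean-square): V_tot = √(ΣV_i²)
V_tot = √[(5.76×10⁻⁹)² + (6.37×10⁻⁹)²] = 8.59×10⁻⁹ V = 8.59 nV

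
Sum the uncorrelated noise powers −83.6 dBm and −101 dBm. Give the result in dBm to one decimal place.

Convert to linear, add, convert back:
P₁ = 4.37×10⁻¹² W, P₂ = 7.94×10⁻¹⁴ W
P_tot = 4.44×10⁻¹² W → 10 log₁₀(P_tot / 10⁻³) = −83.5 dBm

−83.5 dBm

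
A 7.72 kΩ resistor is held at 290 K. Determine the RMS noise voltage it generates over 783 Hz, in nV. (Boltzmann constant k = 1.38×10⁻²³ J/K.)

V_n = √(4kTRB)
4kTRB = 4 × 1.38×10⁻²³ × 290 × 7.72×10³ × 7.83×10² = 9.68×10⁻¹⁴ V²
V_n = √(9.68×10⁻¹⁴) = 3.11×10⁻⁷ V = 311 nV

311 nV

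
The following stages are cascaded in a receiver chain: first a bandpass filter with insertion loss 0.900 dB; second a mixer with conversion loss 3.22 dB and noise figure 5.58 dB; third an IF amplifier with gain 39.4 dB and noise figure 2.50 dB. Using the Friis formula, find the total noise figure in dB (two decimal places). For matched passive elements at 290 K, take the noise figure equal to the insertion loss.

Convert to linear (a loss of L dB is a gain of −L dB): F_i = 10^(NF_i/10), G_i = 10^(G_i,dB/10)
  Stage 1: F_1 = 10^(0.900/10) = 1.230, G_1 = 10^(−0.900/10) = 0.8128
  Stage 2: F_2 = 10^(5.58/10) = 3.614, G_2 = 10^(−3.22/10) = 0.4764
  Stage 3: F_3 = 10^(2.50/10) = 1.778, G_3 = 10^(39.4/10) = 8710
Friis cascade:
  F = 1.230 + (3.614 − 1)/0.8128 + (1.778 − 1)/0.3873 = 6.456
NF = 10 log₁₀(6.456) = 8.10 dB

8.10 dB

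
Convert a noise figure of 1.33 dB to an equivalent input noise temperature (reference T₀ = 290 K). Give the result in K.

104 K

F = 10^(1.33/10) = 1.35831
T_e = (F − 1)·T₀ = (1.35831 − 1) × 290 = 104 K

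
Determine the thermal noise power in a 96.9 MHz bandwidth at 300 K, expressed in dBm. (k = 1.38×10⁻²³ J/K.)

−94.0 dBm

P_n = kTB = 1.38×10⁻²³ × 300 × 9.69×10⁷ = 4.01×10⁻¹³ W
In dBm: 10 log₁₀(4.01×10⁻¹³ / 10⁻³) = −94.0 dBm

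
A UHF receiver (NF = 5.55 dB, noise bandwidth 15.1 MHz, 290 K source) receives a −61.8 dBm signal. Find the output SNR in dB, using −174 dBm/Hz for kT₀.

Noise floor: N = −174 + 10 log₁₀(B) + NF
10 log₁₀(1.51×10⁷) = 71.79 dB
N = −174 + 71.79 + 5.55 = −96.66 dBm
SNR = P_sig − N = −61.8 − (−96.66) = 34.86 dB → 34.9 dB

34.9 dB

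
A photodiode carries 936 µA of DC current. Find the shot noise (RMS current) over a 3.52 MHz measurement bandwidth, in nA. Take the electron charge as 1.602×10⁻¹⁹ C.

32.5 nA

I_n = √(2qI·B)
2qI·B = 2 × 1.602×10⁻¹⁹ × 9.36×10⁻⁴ × 3.52×10⁶ = 1.06×10⁻¹⁵ A²
I_n = √(1.06×10⁻¹⁵) = 3.25×10⁻⁸ A = 32.5 nA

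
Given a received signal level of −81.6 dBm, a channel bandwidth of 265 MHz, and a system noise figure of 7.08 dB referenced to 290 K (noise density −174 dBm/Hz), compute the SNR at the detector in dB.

Noise floor: N = −174 + 10 log₁₀(B) + NF
10 log₁₀(2.65×10⁸) = 84.23 dB
N = −174 + 84.23 + 7.08 = −82.69 dBm
SNR = P_sig − N = −81.6 − (−82.69) = 1.09 dB → 1.1 dB

1.1 dB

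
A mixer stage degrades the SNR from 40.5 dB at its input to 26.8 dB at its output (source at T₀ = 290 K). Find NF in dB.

13.7 dB

NF (dB) = SNR_in(dB) − SNR_out(dB) when the source is at T₀
NF = 40.5 − 26.8 = 13.7 dB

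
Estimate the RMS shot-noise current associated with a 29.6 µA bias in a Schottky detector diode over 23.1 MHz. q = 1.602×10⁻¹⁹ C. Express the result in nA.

14.8 nA

I_n = √(2qI·B)
2qI·B = 2 × 1.602×10⁻¹⁹ × 2.96×10⁻⁵ × 2.31×10⁷ = 2.19×10⁻¹⁶ A²
I_n = √(2.19×10⁻¹⁶) = 1.48×10⁻⁸ A = 14.8 nA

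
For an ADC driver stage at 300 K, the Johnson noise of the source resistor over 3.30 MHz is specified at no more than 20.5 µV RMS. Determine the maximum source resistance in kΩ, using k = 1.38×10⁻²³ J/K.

7.69 kΩ

Johnson–Nyquist: V_n = √(4kTRB) ⇒ R = V_n² / (4kTB)
4kTB = 4 × 1.38×10⁻²³ × 300 × 3.30×10⁶ = 5.46×10⁻¹⁴
R = (2.05×10⁻⁵)² / 5.46×10⁻¹⁴ = 7.69×10³ Ω = 7.69 kΩ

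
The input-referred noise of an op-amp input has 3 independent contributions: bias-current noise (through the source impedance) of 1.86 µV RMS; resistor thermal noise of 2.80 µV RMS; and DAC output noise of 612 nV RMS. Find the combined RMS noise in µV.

3.42 µV

Uncorrelated sources add in power (mean-square): V_tot = √(ΣV_i²)
V_tot = √[(1.86×10⁻⁶)² + (2.80×10⁻⁶)² + (6.12×10⁻⁷)²] = 3.42×10⁻⁶ V = 3.42 µV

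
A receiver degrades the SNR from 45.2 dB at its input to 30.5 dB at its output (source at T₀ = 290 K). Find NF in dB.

14.7 dB

NF (dB) = SNR_in(dB) − SNR_out(dB) when the source is at T₀
NF = 45.2 − 30.5 = 14.7 dB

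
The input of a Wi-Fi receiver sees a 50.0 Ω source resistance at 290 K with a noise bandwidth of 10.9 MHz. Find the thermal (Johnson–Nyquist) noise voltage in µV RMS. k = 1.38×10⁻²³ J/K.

V_n = √(4kTRB)
4kTRB = 4 × 1.38×10⁻²³ × 290 × 5.00×10¹ × 1.09×10⁷ = 8.72×10⁻¹² V²
V_n = √(8.72×10⁻¹²) = 2.95×10⁻⁶ V = 2.95 µV

2.95 µV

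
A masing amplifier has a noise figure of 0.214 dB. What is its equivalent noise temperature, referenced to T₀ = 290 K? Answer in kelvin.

14.6 K

F = 10^(0.214/10) = 1.05051
T_e = (F − 1)·T₀ = (1.05051 − 1) × 290 = 14.6 K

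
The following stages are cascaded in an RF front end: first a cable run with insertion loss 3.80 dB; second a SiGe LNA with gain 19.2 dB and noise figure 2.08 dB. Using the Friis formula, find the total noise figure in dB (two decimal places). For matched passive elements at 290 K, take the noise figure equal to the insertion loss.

Convert to linear (a loss of L dB is a gain of −L dB): F_i = 10^(NF_i/10), G_i = 10^(G_i,dB/10)
  Stage 1: F_1 = 10^(3.80/10) = 2.399, G_1 = 10^(−3.80/10) = 0.4169
  Stage 2: F_2 = 10^(2.08/10) = 1.614, G_2 = 10^(19.2/10) = 83.18
Friis cascade:
  F = 2.399 + (1.614 − 1)/0.4169 = 3.873
NF = 10 log₁₀(3.873) = 5.88 dB

5.88 dB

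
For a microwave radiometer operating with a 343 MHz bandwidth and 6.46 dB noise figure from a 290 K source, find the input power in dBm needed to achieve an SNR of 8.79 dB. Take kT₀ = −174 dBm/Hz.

Sensitivity = −174 + 10 log₁₀(B) + NF + SNR_min
= −174 + 85.35 + 6.46 + 8.79
= −73.40 dBm → −73.4 dBm

−73.4 dBm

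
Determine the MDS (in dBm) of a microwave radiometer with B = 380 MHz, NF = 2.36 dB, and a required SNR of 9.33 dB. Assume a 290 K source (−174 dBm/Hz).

Sensitivity = −174 + 10 log₁₀(B) + NF + SNR_min
= −174 + 85.8 + 2.36 + 9.33
= −76.51 dBm → −76.5 dBm

−76.5 dBm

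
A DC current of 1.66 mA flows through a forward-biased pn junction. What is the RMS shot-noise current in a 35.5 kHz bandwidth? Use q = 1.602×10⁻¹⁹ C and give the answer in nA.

4.35 nA

I_n = √(2qI·B)
2qI·B = 2 × 1.602×10⁻¹⁹ × 1.66×10⁻³ × 3.55×10⁴ = 1.89×10⁻¹⁷ A²
I_n = √(1.89×10⁻¹⁷) = 4.35×10⁻⁹ A = 4.35 nA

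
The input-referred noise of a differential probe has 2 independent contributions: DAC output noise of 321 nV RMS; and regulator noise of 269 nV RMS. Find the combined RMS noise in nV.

419 nV

Uncorrelated sources add in power (mean-square): V_tot = √(ΣV_i²)
V_tot = √[(3.21×10⁻⁷)² + (2.69×10⁻⁷)²] = 4.19×10⁻⁷ V = 419 nV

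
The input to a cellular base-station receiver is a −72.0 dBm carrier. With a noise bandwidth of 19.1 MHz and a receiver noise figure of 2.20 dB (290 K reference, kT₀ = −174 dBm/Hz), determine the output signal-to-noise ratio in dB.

27.0 dB

Noise floor: N = −174 + 10 log₁₀(B) + NF
10 log₁₀(1.91×10⁷) = 72.81 dB
N = −174 + 72.81 + 2.20 = −98.99 dBm
SNR = P_sig − N = −72.0 − (−98.99) = 26.99 dB → 27.0 dB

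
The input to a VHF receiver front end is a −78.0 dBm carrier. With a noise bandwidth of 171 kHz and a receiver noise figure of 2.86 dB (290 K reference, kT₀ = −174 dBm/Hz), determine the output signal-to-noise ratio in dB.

40.8 dB

Noise floor: N = −174 + 10 log₁₀(B) + NF
10 log₁₀(1.71×10⁵) = 52.33 dB
N = −174 + 52.33 + 2.86 = −118.81 dBm
SNR = P_sig − N = −78.0 − (−118.81) = 40.81 dB → 40.8 dB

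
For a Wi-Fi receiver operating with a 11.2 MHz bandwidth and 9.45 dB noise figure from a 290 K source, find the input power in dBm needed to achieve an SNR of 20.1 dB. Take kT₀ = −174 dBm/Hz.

−74.0 dBm

Sensitivity = −174 + 10 log₁₀(B) + NF + SNR_min
= −174 + 70.49 + 9.45 + 20.1
= −73.96 dBm → −74.0 dBm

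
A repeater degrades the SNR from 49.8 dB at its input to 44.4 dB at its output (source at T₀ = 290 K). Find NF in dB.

NF (dB) = SNR_in(dB) − SNR_out(dB) when the source is at T₀
NF = 49.8 − 44.4 = 5.4 dB

5.4 dB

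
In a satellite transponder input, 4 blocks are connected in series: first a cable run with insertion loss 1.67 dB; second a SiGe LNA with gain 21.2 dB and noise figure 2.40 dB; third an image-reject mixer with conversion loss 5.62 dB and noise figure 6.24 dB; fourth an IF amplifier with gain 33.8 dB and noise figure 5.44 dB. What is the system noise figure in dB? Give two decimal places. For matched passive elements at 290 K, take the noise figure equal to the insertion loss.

4.30 dB

Convert to linear (a loss of L dB is a gain of −L dB): F_i = 10^(NF_i/10), G_i = 10^(G_i,dB/10)
  Stage 1: F_1 = 10^(1.67/10) = 1.469, G_1 = 10^(−1.67/10) = 0.6808
  Stage 2: F_2 = 10^(2.40/10) = 1.738, G_2 = 10^(21.2/10) = 131.8
  Stage 3: F_3 = 10^(6.24/10) = 4.207, G_3 = 10^(−5.62/10) = 0.2742
  Stage 4: F_4 = 10^(5.44/10) = 3.499, G_4 = 10^(33.8/10) = 2399
Friis cascade:
  F = 1.469 + (1.738 − 1)/0.6808 + (4.207 − 1)/89.74 + (3.499 − 1)/24.60 = 2.690
NF = 10 log₁₀(2.690) = 4.30 dB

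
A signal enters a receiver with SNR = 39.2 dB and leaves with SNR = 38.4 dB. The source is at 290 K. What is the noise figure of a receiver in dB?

NF (dB) = SNR_in(dB) − SNR_out(dB) when the source is at T₀
NF = 39.2 − 38.4 = 0.8 dB

0.8 dB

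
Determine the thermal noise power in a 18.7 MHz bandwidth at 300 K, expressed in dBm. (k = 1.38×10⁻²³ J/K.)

−101.1 dBm

P_n = kTB = 1.38×10⁻²³ × 300 × 1.87×10⁷ = 7.74×10⁻¹⁴ W
In dBm: 10 log₁₀(7.74×10⁻¹⁴ / 10⁻³) = −101.1 dBm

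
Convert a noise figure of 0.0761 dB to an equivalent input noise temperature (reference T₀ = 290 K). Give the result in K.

5.13 K

F = 10^(0.0761/10) = 1.01768
T_e = (F − 1)·T₀ = (1.01768 − 1) × 290 = 5.13 K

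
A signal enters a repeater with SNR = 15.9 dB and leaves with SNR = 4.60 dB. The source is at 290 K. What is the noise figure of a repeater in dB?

NF (dB) = SNR_in(dB) − SNR_out(dB) when the source is at T₀
NF = 15.9 − 4.60 = 11.30 dB

11.30 dB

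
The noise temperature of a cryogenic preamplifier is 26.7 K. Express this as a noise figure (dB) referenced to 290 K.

F = 1 + T_e/T₀ = 1 + 26.7/290 = 1.09207
NF = 10 log₁₀(1.09207) = 0.383 dB

0.383 dB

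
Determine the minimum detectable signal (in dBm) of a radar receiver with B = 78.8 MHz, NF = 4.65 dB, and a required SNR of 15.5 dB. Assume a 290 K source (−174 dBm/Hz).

Sensitivity = −174 + 10 log₁₀(B) + NF + SNR_min
= −174 + 78.97 + 4.65 + 15.5
= −74.88 dBm → −74.9 dBm

−74.9 dBm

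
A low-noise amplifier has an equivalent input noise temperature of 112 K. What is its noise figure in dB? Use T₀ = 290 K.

F = 1 + T_e/T₀ = 1 + 112/290 = 1.38621
NF = 10 log₁₀(1.38621) = 1.42 dB

1.42 dB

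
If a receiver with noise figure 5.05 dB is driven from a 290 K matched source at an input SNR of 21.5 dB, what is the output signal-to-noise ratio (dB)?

By definition F = SNR_in/SNR_out, so in dB: SNR_out = SNR_in − NF
SNR_out = 21.5 − 5.05 = 16.45 dB

16.45 dB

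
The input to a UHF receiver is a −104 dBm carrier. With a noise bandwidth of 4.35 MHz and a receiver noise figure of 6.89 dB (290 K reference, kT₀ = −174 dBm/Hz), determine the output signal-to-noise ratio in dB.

Noise floor: N = −174 + 10 log₁₀(B) + NF
10 log₁₀(4.35×10⁶) = 66.38 dB
N = −174 + 66.38 + 6.89 = −100.73 dBm
SNR = P_sig − N = −104 − (−100.73) = −3.27 dB → −3.3 dB

−3.3 dB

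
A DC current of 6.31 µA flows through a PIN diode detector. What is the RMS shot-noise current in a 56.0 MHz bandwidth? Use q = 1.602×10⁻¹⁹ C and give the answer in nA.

10.6 nA

I_n = √(2qI·B)
2qI·B = 2 × 1.602×10⁻¹⁹ × 6.31×10⁻⁶ × 5.60×10⁷ = 1.13×10⁻¹⁶ A²
I_n = √(1.13×10⁻¹⁶) = 1.06×10⁻⁸ A = 10.6 nA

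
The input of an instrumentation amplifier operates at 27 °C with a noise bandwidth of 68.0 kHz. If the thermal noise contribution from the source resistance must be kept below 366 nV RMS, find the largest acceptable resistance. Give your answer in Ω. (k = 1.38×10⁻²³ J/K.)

T = 27 °C + 273.15 = 300.15 K
Johnson–Nyquist: V_n = √(4kTRB) ⇒ R = V_n² / (4kTB)
4kTB = 4 × 1.38×10⁻²³ × 300.15 × 6.80×10⁴ = 1.13×10⁻¹⁵
R = (3.66×10⁻⁷)² / 1.13×10⁻¹⁵ = 1.19×10² Ω = 119 Ω

119 Ω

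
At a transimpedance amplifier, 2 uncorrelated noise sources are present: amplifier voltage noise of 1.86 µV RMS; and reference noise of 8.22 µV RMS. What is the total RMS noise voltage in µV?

8.43 µV

Uncorrelated sources add in power (mean-square): V_tot = √(ΣV_i²)
V_tot = √[(1.86×10⁻⁶)² + (8.22×10⁻⁶)²] = 8.43×10⁻⁶ V = 8.43 µV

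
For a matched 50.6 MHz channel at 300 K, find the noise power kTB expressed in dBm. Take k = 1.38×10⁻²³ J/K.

P_n = kTB = 1.38×10⁻²³ × 300 × 5.06×10⁷ = 2.09×10⁻¹³ W
In dBm: 10 log₁₀(2.09×10⁻¹³ / 10⁻³) = −96.8 dBm

−96.8 dBm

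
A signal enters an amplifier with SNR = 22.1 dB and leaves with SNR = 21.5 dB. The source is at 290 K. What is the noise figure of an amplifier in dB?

0.6 dB

NF (dB) = SNR_in(dB) − SNR_out(dB) when the source is at T₀
NF = 22.1 − 21.5 = 0.6 dB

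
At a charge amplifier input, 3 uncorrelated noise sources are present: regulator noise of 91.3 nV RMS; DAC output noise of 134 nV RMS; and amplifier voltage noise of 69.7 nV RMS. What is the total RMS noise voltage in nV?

Uncorrelated sources add in power (mean-square): V_tot = √(ΣV_i²)
V_tot = √[(9.13×10⁻⁸)² + (1.34×10⁻⁷)² + (6.97×10⁻⁸)²] = 1.76×10⁻⁷ V = 176 nV

176 nV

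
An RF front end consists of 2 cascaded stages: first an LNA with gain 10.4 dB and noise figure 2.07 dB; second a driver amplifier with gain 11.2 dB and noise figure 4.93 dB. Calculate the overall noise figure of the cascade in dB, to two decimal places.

2.56 dB

Convert to linear (a loss of L dB is a gain of −L dB): F_i = 10^(NF_i/10), G_i = 10^(G_i,dB/10)
  Stage 1: F_1 = 10^(2.07/10) = 1.611, G_1 = 10^(10.4/10) = 10.96
  Stage 2: F_2 = 10^(4.93/10) = 3.112, G_2 = 10^(11.2/10) = 13.18
Friis cascade:
  F = 1.611 + (3.112 − 1)/10.96 = 1.803
NF = 10 log₁₀(1.803) = 2.56 dB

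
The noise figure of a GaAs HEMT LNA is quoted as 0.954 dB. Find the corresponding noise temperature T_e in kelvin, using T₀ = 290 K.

F = 10^(0.954/10) = 1.24566
T_e = (F − 1)·T₀ = (1.24566 − 1) × 290 = 71.2 K

71.2 K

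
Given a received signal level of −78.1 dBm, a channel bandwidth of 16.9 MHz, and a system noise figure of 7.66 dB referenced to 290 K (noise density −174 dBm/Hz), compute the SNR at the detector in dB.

Noise floor: N = −174 + 10 log₁₀(B) + NF
10 log₁₀(1.69×10⁷) = 72.28 dB
N = −174 + 72.28 + 7.66 = −94.06 dBm
SNR = P_sig − N = −78.1 − (−94.06) = 15.96 dB → 16.0 dB

16.0 dB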